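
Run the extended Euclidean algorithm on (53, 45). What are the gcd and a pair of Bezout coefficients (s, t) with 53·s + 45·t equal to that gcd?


Euclidean algorithm on (53, 45) — divide until remainder is 0:
  53 = 1 · 45 + 8
  45 = 5 · 8 + 5
  8 = 1 · 5 + 3
  5 = 1 · 3 + 2
  3 = 1 · 2 + 1
  2 = 2 · 1 + 0
gcd(53, 45) = 1.
Track Bezout coefficients alongside the remainders: start with r₀ = 53 = a·1 + b·0 (s = 1, t = 0) and r₁ = 45 = a·0 + b·1 (s = 0, t = 1); each new remainder r_{k+1} = r_{k-1} − q_k·r_k inherits s_{k+1} = s_{k-1} − q_k·s_k, t_{k+1} = t_{k-1} − q_k·t_k, so r_k = a·s_k + b·t_k at every step:
  q = 1: r = 8, s = 1 − 1·0 = 1, t = 0 − 1·1 = -1  (check: 53·1 + 45·(-1) = 8)
  q = 5: r = 5, s = 0 − 5·1 = -5, t = 1 − 5·(-1) = 6  (check: 53·(-5) + 45·6 = 5)
  q = 1: r = 3, s = 1 − 1·(-5) = 6, t = -1 − 1·6 = -7  (check: 53·6 + 45·(-7) = 3)
  q = 1: r = 2, s = -5 − 1·6 = -11, t = 6 − 1·(-7) = 13  (check: 53·(-11) + 45·13 = 2)
  q = 1: r = 1, s = 6 − 1·(-11) = 17, t = -7 − 1·13 = -20  (check: 53·17 + 45·(-20) = 1)
The row with r = 1 (the gcd) gives the Bezout coefficients s = 17, t = -20.
Result: 53 · (17) + 45 · (-20) = 1.

gcd(53, 45) = 1; s = 17, t = -20 (check: 53·17 + 45·(-20) = 1).


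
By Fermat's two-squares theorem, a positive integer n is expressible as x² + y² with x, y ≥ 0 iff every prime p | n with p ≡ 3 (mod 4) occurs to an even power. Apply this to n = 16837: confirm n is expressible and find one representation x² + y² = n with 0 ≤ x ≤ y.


Step 1: Factor n = 16837 = 113 · 149.
Step 2: Check the mod-4 condition on each prime factor: 113 ≡ 1 (mod 4), exponent 1; 149 ≡ 1 (mod 4), exponent 1.
All primes ≡ 3 (mod 4) appear to even exponent (or don't appear), so by the two-squares theorem n IS expressible as a sum of two squares.
Step 3: Build a representation. Here n = 113 · 149 is a product of primes ≡ 1 (mod 4). Each prime p ≡ 1 (mod 4) is itself a sum of two squares; find a² by testing p − a² for a perfect square:
  113: 113 − 1² = 112, 113 − 2² = 109, 113 − 3² = 104, 113 − 4² = 97, 113 − 5² = 88, 113 − 6² = 77, 113 − 7² = 64 = 8² ⇒ 113 = 7² + 8².
  149: 149 − 1² = 148, 149 − 2² = 145, 149 − 3² = 140, 149 − 4² = 133, 149 − 5² = 124, 149 − 6² = 113, 149 − 7² = 100 = 10² ⇒ 149 = 7² + 10².
  Combine using the Brahmagupta–Fibonacci identity (a² + b²)(c² + d²) = (ac − bd)² + (ad + bc)² = (ac + bd)² + (ad − bc)²:
  113 · 149 = 16837: from (7² + 8²)(7² + 10²), take (7·7 − 8·10, 7·10 + 8·7) = (49 − 80, 70 + 56) = (-31, 126); dropping signs (only squares matter) gives (31, 126); check 31² + 126² = 961 + 15876 = 16837 ✓.
Step 4: Order so x ≤ y and verify: 31² + 126² = 961 + 15876 = 16837 = n. ✓

n = 16837 = 31² + 126² (one valid representation with x ≤ y).


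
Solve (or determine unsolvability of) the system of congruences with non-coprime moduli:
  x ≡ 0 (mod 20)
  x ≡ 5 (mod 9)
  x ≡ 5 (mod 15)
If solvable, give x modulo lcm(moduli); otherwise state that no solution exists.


Moduli 20, 9, 15 are not pairwise coprime, so CRT works modulo lcm(m_i) when all pairwise compatibility conditions hold.
Pairwise compatibility: gcd(m_i, m_j) must divide a_i - a_j for every pair.
Merge one congruence at a time:
  Start: x ≡ 0 (mod 20).
  Combine with x ≡ 5 (mod 9): gcd(20, 9) = 1; 5 - 0 = 5, which IS divisible by 1, so compatible.
    Write x = 0 + 20·t and substitute into x ≡ 5 (mod 9): 20·t ≡ 5 − 0 = 5 (mod 9).
    Reduce coefficients mod 9: 2·t ≡ 5 (mod 9).
    The inverse of 2 mod 9 is 5 (since 2·5 = 10 = 1·9 + 1), so t ≡ 5·5 = 25 ≡ 7 (mod 9).
    Then x = 0 + 20·7 = 140, valid modulo lcm(20, 9) = 180: x ≡ 140 (mod 180).
  Combine with x ≡ 5 (mod 15): gcd(180, 15) = 15; 5 - 140 = -135, which IS divisible by 15, so compatible.
    Write x = 140 + 180·t and substitute into x ≡ 5 (mod 15): 180·t ≡ 5 − 140 = -135 (mod 15).
    Divide the congruence (and modulus) by g = 15: 12·t ≡ -9 (mod 1).
    Modulo 1 every t works; take t = 0.
    Then x = 140 + 180·0 = 140, valid modulo lcm(180, 15) = 180: x ≡ 140 (mod 180).
Verify: 140 mod 20 = 0, 140 mod 9 = 5, 140 mod 15 = 5.

x ≡ 140 (mod 180).


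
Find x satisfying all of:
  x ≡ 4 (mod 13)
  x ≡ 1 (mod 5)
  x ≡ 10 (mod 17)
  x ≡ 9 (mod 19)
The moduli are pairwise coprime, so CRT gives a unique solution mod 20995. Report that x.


Product of moduli M = 13 · 5 · 17 · 19 = 20995.
Merge one congruence at a time:
  Start: x ≡ 4 (mod 13).
  Combine with x ≡ 1 (mod 5); new modulus lcm = 65.
    Write x = 4 + 13·t and substitute into x ≡ 1 (mod 5): 13·t ≡ 1 − 4 = -3 (mod 5).
    Reduce coefficients mod 5: 3·t ≡ 2 (mod 5).
    The inverse of 3 mod 5 is 2 (since 3·2 = 6 = 1·5 + 1), so t ≡ 2·2 = 4 ≡ 4 (mod 5).
    Then x = 4 + 13·4 = 56, valid modulo lcm(13, 5) = 65: x ≡ 56 (mod 65).
  Combine with x ≡ 10 (mod 17); new modulus lcm = 1105.
    Write x = 56 + 65·t and substitute into x ≡ 10 (mod 17): 65·t ≡ 10 − 56 = -46 (mod 17).
    Reduce coefficients mod 17: 14·t ≡ 5 (mod 17).
    The inverse of 14 mod 17 is 11 (since 14·11 = 154 = 9·17 + 1), so t ≡ 11·5 = 55 ≡ 4 (mod 17).
    Then x = 56 + 65·4 = 316, valid modulo lcm(65, 17) = 1105: x ≡ 316 (mod 1105).
  Combine with x ≡ 9 (mod 19); new modulus lcm = 20995.
    Write x = 316 + 1105·t and substitute into x ≡ 9 (mod 19): 1105·t ≡ 9 − 316 = -307 (mod 19).
    Reduce coefficients mod 19: 3·t ≡ 16 (mod 19).
    The inverse of 3 mod 19 is 13 (since 3·13 = 39 = 2·19 + 1), so t ≡ 13·16 = 208 ≡ 18 (mod 19).
    Then x = 316 + 1105·18 = 20206, valid modulo lcm(1105, 19) = 20995: x ≡ 20206 (mod 20995).
Verify against each original: 20206 mod 13 = 4, 20206 mod 5 = 1, 20206 mod 17 = 10, 20206 mod 19 = 9.

x ≡ 20206 (mod 20995).


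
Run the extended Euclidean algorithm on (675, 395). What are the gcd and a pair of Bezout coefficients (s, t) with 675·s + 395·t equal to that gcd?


Euclidean algorithm on (675, 395) — divide until remainder is 0:
  675 = 1 · 395 + 280
  395 = 1 · 280 + 115
  280 = 2 · 115 + 50
  115 = 2 · 50 + 15
  50 = 3 · 15 + 5
  15 = 3 · 5 + 0
gcd(675, 395) = 5.
Track Bezout coefficients alongside the remainders: start with r₀ = 675 = a·1 + b·0 (s = 1, t = 0) and r₁ = 395 = a·0 + b·1 (s = 0, t = 1); each new remainder r_{k+1} = r_{k-1} − q_k·r_k inherits s_{k+1} = s_{k-1} − q_k·s_k, t_{k+1} = t_{k-1} − q_k·t_k, so r_k = a·s_k + b·t_k at every step:
  q = 1: r = 280, s = 1 − 1·0 = 1, t = 0 − 1·1 = -1  (check: 675·1 + 395·(-1) = 280)
  q = 1: r = 115, s = 0 − 1·1 = -1, t = 1 − 1·(-1) = 2  (check: 675·(-1) + 395·2 = 115)
  q = 2: r = 50, s = 1 − 2·(-1) = 3, t = -1 − 2·2 = -5  (check: 675·3 + 395·(-5) = 50)
  q = 2: r = 15, s = -1 − 2·3 = -7, t = 2 − 2·(-5) = 12  (check: 675·(-7) + 395·12 = 15)
  q = 3: r = 5, s = 3 − 3·(-7) = 24, t = -5 − 3·12 = -41  (check: 675·24 + 395·(-41) = 5)
The row with r = 5 (the gcd) gives the Bezout coefficients s = 24, t = -41.
Result: 675 · (24) + 395 · (-41) = 5.

gcd(675, 395) = 5; s = 24, t = -41 (check: 675·24 + 395·(-41) = 5).


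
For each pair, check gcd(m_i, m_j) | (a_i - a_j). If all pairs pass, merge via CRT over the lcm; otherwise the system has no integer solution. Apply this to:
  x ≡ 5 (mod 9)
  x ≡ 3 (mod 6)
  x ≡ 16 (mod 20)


Moduli 9, 6, 20 are not pairwise coprime, so CRT works modulo lcm(m_i) when all pairwise compatibility conditions hold.
Pairwise compatibility: gcd(m_i, m_j) must divide a_i - a_j for every pair.
Merge one congruence at a time:
  Start: x ≡ 5 (mod 9).
  Combine with x ≡ 3 (mod 6): gcd(9, 6) = 3, and 3 - 5 = -2 is NOT divisible by 3.
    ⇒ system is inconsistent (no integer solution).

No solution (the system is inconsistent).


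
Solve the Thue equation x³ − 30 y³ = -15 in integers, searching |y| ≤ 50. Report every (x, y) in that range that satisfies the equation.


The equation is x³ - 30y³ = -15. For fixed y, x³ = 30·y³ − 15, so a solution requires the RHS to be a perfect cube.
Strategy: iterate y from -50 to 50, compute RHS = 30·y³ − 15, and check whether it is a (positive or negative) perfect cube.
Check small values of y:
  y = 0: RHS = -15 is not a perfect cube.
  y = 1: RHS = 15 is not a perfect cube.
  y = -1: RHS = -45 is not a perfect cube.
  y = 2: RHS = 225 is not a perfect cube.
  y = -2: RHS = -255 is not a perfect cube.
  y = 3: RHS = 795 is not a perfect cube.
  y = -3: RHS = -825 is not a perfect cube.
Continuing the search up to |y| = 50 finds no solutions either.
No (x, y) in the scanned range satisfies the equation.

No integer solutions with |y| ≤ 50.


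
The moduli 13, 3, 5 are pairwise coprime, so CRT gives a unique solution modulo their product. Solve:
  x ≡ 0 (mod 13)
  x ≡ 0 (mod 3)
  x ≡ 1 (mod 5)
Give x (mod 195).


Moduli 13, 3, 5 are pairwise coprime; by CRT there is a unique solution modulo M = 13 · 3 · 5 = 195.
Solve pairwise, accumulating the modulus:
  Start with x ≡ 0 (mod 13).
  Combine with x ≡ 0 (mod 3): since gcd(13, 3) = 1, we get a unique residue mod 39.
    Write x = 0 + 13·t and substitute into x ≡ 0 (mod 3): 13·t ≡ 0 − 0 = 0 (mod 3).
    Reduce coefficients mod 3: 1·t ≡ 0 (mod 3).
    So t ≡ 0 (mod 3).
    Then x = 0 + 13·0 = 0, valid modulo lcm(13, 3) = 39: x ≡ 0 (mod 39).
  Combine with x ≡ 1 (mod 5): since gcd(39, 5) = 1, we get a unique residue mod 195.
    Write x = 0 + 39·t and substitute into x ≡ 1 (mod 5): 39·t ≡ 1 − 0 = 1 (mod 5).
    Reduce coefficients mod 5: 4·t ≡ 1 (mod 5).
    The inverse of 4 mod 5 is 4 (since 4·4 = 16 = 3·5 + 1), so t ≡ 4·1 = 4 ≡ 4 (mod 5).
    Then x = 0 + 39·4 = 156, valid modulo lcm(39, 5) = 195: x ≡ 156 (mod 195).
Verify: 156 mod 13 = 0 ✓, 156 mod 3 = 0 ✓, 156 mod 5 = 1 ✓.

x ≡ 156 (mod 195).


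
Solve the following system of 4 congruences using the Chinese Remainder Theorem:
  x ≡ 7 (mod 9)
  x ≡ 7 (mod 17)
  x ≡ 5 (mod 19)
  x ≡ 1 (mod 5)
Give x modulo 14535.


Product of moduli M = 9 · 17 · 19 · 5 = 14535.
Merge one congruence at a time:
  Start: x ≡ 7 (mod 9).
  Combine with x ≡ 7 (mod 17); new modulus lcm = 153.
    Write x = 7 + 9·t and substitute into x ≡ 7 (mod 17): 9·t ≡ 7 − 7 = 0 (mod 17).
    The inverse of 9 mod 17 is 2 (since 9·2 = 18 = 1·17 + 1), so t ≡ 2·0 = 0 ≡ 0 (mod 17).
    Then x = 7 + 9·0 = 7, valid modulo lcm(9, 17) = 153: x ≡ 7 (mod 153).
  Combine with x ≡ 5 (mod 19); new modulus lcm = 2907.
    Write x = 7 + 153·t and substitute into x ≡ 5 (mod 19): 153·t ≡ 5 − 7 = -2 (mod 19).
    Reduce coefficients mod 19: 1·t ≡ 17 (mod 19).
    So t ≡ 17 (mod 19).
    Then x = 7 + 153·17 = 2608, valid modulo lcm(153, 19) = 2907: x ≡ 2608 (mod 2907).
  Combine with x ≡ 1 (mod 5); new modulus lcm = 14535.
    Write x = 2608 + 2907·t and substitute into x ≡ 1 (mod 5): 2907·t ≡ 1 − 2608 = -2607 (mod 5).
    Reduce coefficients mod 5: 2·t ≡ 3 (mod 5).
    The inverse of 2 mod 5 is 3 (since 2·3 = 6 = 1·5 + 1), so t ≡ 3·3 = 9 ≡ 4 (mod 5).
    Then x = 2608 + 2907·4 = 14236, valid modulo lcm(2907, 5) = 14535: x ≡ 14236 (mod 14535).
Verify against each original: 14236 mod 9 = 7, 14236 mod 17 = 7, 14236 mod 19 = 5, 14236 mod 5 = 1.

x ≡ 14236 (mod 14535).


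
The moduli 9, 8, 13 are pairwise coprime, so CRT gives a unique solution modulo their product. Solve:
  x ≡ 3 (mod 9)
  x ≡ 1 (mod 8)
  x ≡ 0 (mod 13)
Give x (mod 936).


Moduli 9, 8, 13 are pairwise coprime; by CRT there is a unique solution modulo M = 9 · 8 · 13 = 936.
Solve pairwise, accumulating the modulus:
  Start with x ≡ 3 (mod 9).
  Combine with x ≡ 1 (mod 8): since gcd(9, 8) = 1, we get a unique residue mod 72.
    Write x = 3 + 9·t and substitute into x ≡ 1 (mod 8): 9·t ≡ 1 − 3 = -2 (mod 8).
    Reduce coefficients mod 8: 1·t ≡ 6 (mod 8).
    So t ≡ 6 (mod 8).
    Then x = 3 + 9·6 = 57, valid modulo lcm(9, 8) = 72: x ≡ 57 (mod 72).
  Combine with x ≡ 0 (mod 13): since gcd(72, 13) = 1, we get a unique residue mod 936.
    Write x = 57 + 72·t and substitute into x ≡ 0 (mod 13): 72·t ≡ 0 − 57 = -57 (mod 13).
    Reduce coefficients mod 13: 7·t ≡ 8 (mod 13).
    The inverse of 7 mod 13 is 2 (since 7·2 = 14 = 1·13 + 1), so t ≡ 2·8 = 16 ≡ 3 (mod 13).
    Then x = 57 + 72·3 = 273, valid modulo lcm(72, 13) = 936: x ≡ 273 (mod 936).
Verify: 273 mod 9 = 3 ✓, 273 mod 8 = 1 ✓, 273 mod 13 = 0 ✓.

x ≡ 273 (mod 936).


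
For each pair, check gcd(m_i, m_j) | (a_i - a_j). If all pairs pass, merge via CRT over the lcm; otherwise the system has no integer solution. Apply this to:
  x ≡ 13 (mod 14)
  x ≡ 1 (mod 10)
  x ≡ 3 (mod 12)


Moduli 14, 10, 12 are not pairwise coprime, so CRT works modulo lcm(m_i) when all pairwise compatibility conditions hold.
Pairwise compatibility: gcd(m_i, m_j) must divide a_i - a_j for every pair.
Merge one congruence at a time:
  Start: x ≡ 13 (mod 14).
  Combine with x ≡ 1 (mod 10): gcd(14, 10) = 2; 1 - 13 = -12, which IS divisible by 2, so compatible.
    Write x = 13 + 14·t and substitute into x ≡ 1 (mod 10): 14·t ≡ 1 − 13 = -12 (mod 10).
    Divide the congruence (and modulus) by g = 2: 7·t ≡ -6 (mod 5).
    Reduce coefficients mod 5: 2·t ≡ 4 (mod 5).
    The inverse of 2 mod 5 is 3 (since 2·3 = 6 = 1·5 + 1), so t ≡ 3·4 = 12 ≡ 2 (mod 5).
    Then x = 13 + 14·2 = 41, valid modulo lcm(14, 10) = 70: x ≡ 41 (mod 70).
  Combine with x ≡ 3 (mod 12): gcd(70, 12) = 2; 3 - 41 = -38, which IS divisible by 2, so compatible.
    Write x = 41 + 70·t and substitute into x ≡ 3 (mod 12): 70·t ≡ 3 − 41 = -38 (mod 12).
    Divide the congruence (and modulus) by g = 2: 35·t ≡ -19 (mod 6).
    Reduce coefficients mod 6: 5·t ≡ 5 (mod 6).
    The inverse of 5 mod 6 is 5 (since 5·5 = 25 = 4·6 + 1), so t ≡ 5·5 = 25 ≡ 1 (mod 6).
    Then x = 41 + 70·1 = 111, valid modulo lcm(70, 12) = 420: x ≡ 111 (mod 420).
Verify: 111 mod 14 = 13, 111 mod 10 = 1, 111 mod 12 = 3.

x ≡ 111 (mod 420).


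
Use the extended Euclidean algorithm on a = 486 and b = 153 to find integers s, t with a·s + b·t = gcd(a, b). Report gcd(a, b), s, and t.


Euclidean algorithm on (486, 153) — divide until remainder is 0:
  486 = 3 · 153 + 27
  153 = 5 · 27 + 18
  27 = 1 · 18 + 9
  18 = 2 · 9 + 0
gcd(486, 153) = 9.
Track Bezout coefficients alongside the remainders: start with r₀ = 486 = a·1 + b·0 (s = 1, t = 0) and r₁ = 153 = a·0 + b·1 (s = 0, t = 1); each new remainder r_{k+1} = r_{k-1} − q_k·r_k inherits s_{k+1} = s_{k-1} − q_k·s_k, t_{k+1} = t_{k-1} − q_k·t_k, so r_k = a·s_k + b·t_k at every step:
  q = 3: r = 27, s = 1 − 3·0 = 1, t = 0 − 3·1 = -3  (check: 486·1 + 153·(-3) = 27)
  q = 5: r = 18, s = 0 − 5·1 = -5, t = 1 − 5·(-3) = 16  (check: 486·(-5) + 153·16 = 18)
  q = 1: r = 9, s = 1 − 1·(-5) = 6, t = -3 − 1·16 = -19  (check: 486·6 + 153·(-19) = 9)
The row with r = 9 (the gcd) gives the Bezout coefficients s = 6, t = -19.
Result: 486 · (6) + 153 · (-19) = 9.

gcd(486, 153) = 9; s = 6, t = -19 (check: 486·6 + 153·(-19) = 9).


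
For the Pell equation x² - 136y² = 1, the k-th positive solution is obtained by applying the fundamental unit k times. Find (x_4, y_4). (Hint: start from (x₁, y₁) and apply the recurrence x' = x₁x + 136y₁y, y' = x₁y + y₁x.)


Step 1: Find the fundamental solution (x₁, y₁) of x² - 136y² = 1.
  Expand √136 as a continued fraction. a₀ = ⌊√136⌋ = 11; iterate m_{k+1} = d_k·a_k − m_k, d_{k+1} = (136 − m_{k+1}²)/d_k, a_{k+1} = ⌊(a₀ + m_{k+1})/d_{k+1}⌋ (starting m₀ = 0, d₀ = 1), with convergents p_k = a_k·p_{k-1} + p_{k-2}, q_k = a_k·q_{k-1} + q_{k-2} (p₋₁ = 1, q₋₁ = 0):
  k = 0: a₀ = 11; p₀/q₀ = 11/1; p₀² − 136·q₀² = 121 − 136 = -15.
  k = 1: m = 11, d = 15, a = ⌊(11 + 11)/15⌋ = 1; p/q = (1·11 + 1)/(1·1 + 0) = 12/1; p² − 136·q² = 144 − 136 = 8.
  k = 2: m = 4, d = 8, a = ⌊(11 + 4)/8⌋ = 1; p/q = (1·12 + 11)/(1·1 + 1) = 23/2; p² − 136·q² = 529 − 544 = -15.
  k = 3: m = 4, d = 15, a = ⌊(11 + 4)/15⌋ = 1; p/q = (1·23 + 12)/(1·2 + 1) = 35/3; p² − 136·q² = 1225 − 1224 = 1.
  The first convergent with p² − 136·q² = 1 gives the fundamental solution (x₁, y₁) = (35, 3).
Step 2: Apply the recurrence (x_{n+1}, y_{n+1}) = (x₁x_n + 136y₁y_n, x₁y_n + y₁x_n) repeatedly.
  From (x_1, y_1) = (35, 3): x_2 = 35·35 + 136·3·3 = 2449; y_2 = 35·3 + 3·35 = 210.
  From (x_2, y_2) = (2449, 210): x_3 = 35·2449 + 136·3·210 = 171395; y_3 = 35·210 + 3·2449 = 14697.
  From (x_3, y_3) = (171395, 14697): x_4 = 35·171395 + 136·3·14697 = 11995201; y_4 = 35·14697 + 3·171395 = 1028580.
Step 3: Verify x_4² - 136·y_4² = 143884847030401 - 143884847030400 = 1 (should be 1). ✓

(x_1, y_1) = (35, 3); (x_4, y_4) = (11995201, 1028580).


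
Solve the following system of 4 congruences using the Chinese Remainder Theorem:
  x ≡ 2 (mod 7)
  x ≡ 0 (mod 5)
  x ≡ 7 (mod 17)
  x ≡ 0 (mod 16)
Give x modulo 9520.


Product of moduli M = 7 · 5 · 17 · 16 = 9520.
Merge one congruence at a time:
  Start: x ≡ 2 (mod 7).
  Combine with x ≡ 0 (mod 5); new modulus lcm = 35.
    Write x = 2 + 7·t and substitute into x ≡ 0 (mod 5): 7·t ≡ 0 − 2 = -2 (mod 5).
    Reduce coefficients mod 5: 2·t ≡ 3 (mod 5).
    The inverse of 2 mod 5 is 3 (since 2·3 = 6 = 1·5 + 1), so t ≡ 3·3 = 9 ≡ 4 (mod 5).
    Then x = 2 + 7·4 = 30, valid modulo lcm(7, 5) = 35: x ≡ 30 (mod 35).
  Combine with x ≡ 7 (mod 17); new modulus lcm = 595.
    Write x = 30 + 35·t and substitute into x ≡ 7 (mod 17): 35·t ≡ 7 − 30 = -23 (mod 17).
    Reduce coefficients mod 17: 1·t ≡ 11 (mod 17).
    So t ≡ 11 (mod 17).
    Then x = 30 + 35·11 = 415, valid modulo lcm(35, 17) = 595: x ≡ 415 (mod 595).
  Combine with x ≡ 0 (mod 16); new modulus lcm = 9520.
    Write x = 415 + 595·t and substitute into x ≡ 0 (mod 16): 595·t ≡ 0 − 415 = -415 (mod 16).
    Reduce coefficients mod 16: 3·t ≡ 1 (mod 16).
    The inverse of 3 mod 16 is 11 (since 3·11 = 33 = 2·16 + 1), so t ≡ 11·1 = 11 ≡ 11 (mod 16).
    Then x = 415 + 595·11 = 6960, valid modulo lcm(595, 16) = 9520: x ≡ 6960 (mod 9520).
Verify against each original: 6960 mod 7 = 2, 6960 mod 5 = 0, 6960 mod 17 = 7, 6960 mod 16 = 0.

x ≡ 6960 (mod 9520).


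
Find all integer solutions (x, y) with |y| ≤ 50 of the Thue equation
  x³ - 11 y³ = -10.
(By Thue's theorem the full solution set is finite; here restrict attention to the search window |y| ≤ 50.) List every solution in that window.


The equation is x³ - 11y³ = -10. For fixed y, x³ = 11·y³ − 10, so a solution requires the RHS to be a perfect cube.
Strategy: iterate y from -50 to 50, compute RHS = 11·y³ − 10, and check whether it is a (positive or negative) perfect cube.
Check small values of y:
  y = 0: RHS = -10 is not a perfect cube.
  y = 1: RHS = 1 = (1)³ ⇒ x = 1 works.
  y = -1: RHS = -21 is not a perfect cube.
  y = 2: RHS = 78 is not a perfect cube.
  y = -2: RHS = -98 is not a perfect cube.
  y = 3: RHS = 287 is not a perfect cube.
  y = -3: RHS = -307 is not a perfect cube.
Continuing the search up to |y| = 50 finds no further solutions beyond those listed.
Collected solutions: (1, 1).

Solutions (with |y| ≤ 50): (1, 1).


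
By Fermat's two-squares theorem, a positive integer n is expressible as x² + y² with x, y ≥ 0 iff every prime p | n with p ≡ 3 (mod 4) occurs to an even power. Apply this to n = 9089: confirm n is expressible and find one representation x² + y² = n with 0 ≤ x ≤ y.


Step 1: Factor n = 9089 = 61 · 149.
Step 2: Check the mod-4 condition on each prime factor: 61 ≡ 1 (mod 4), exponent 1; 149 ≡ 1 (mod 4), exponent 1.
All primes ≡ 3 (mod 4) appear to even exponent (or don't appear), so by the two-squares theorem n IS expressible as a sum of two squares.
Step 3: Build a representation. Here n = 61 · 149 is a product of primes ≡ 1 (mod 4). Each prime p ≡ 1 (mod 4) is itself a sum of two squares; find a² by testing p − a² for a perfect square:
  61: 61 − 1² = 60, 61 − 2² = 57, 61 − 3² = 52, 61 − 4² = 45, 61 − 5² = 36 = 6² ⇒ 61 = 5² + 6².
  149: 149 − 1² = 148, 149 − 2² = 145, 149 − 3² = 140, 149 − 4² = 133, 149 − 5² = 124, 149 − 6² = 113, 149 − 7² = 100 = 10² ⇒ 149 = 7² + 10².
  Combine using the Brahmagupta–Fibonacci identity (a² + b²)(c² + d²) = (ac − bd)² + (ad + bc)² = (ac + bd)² + (ad − bc)²:
  61 · 149 = 9089: from (5² + 6²)(7² + 10²), take (5·7 − 6·10, 5·10 + 6·7) = (35 − 60, 50 + 42) = (-25, 92); dropping signs (only squares matter) gives (25, 92); check 25² + 92² = 625 + 8464 = 9089 ✓.
Step 4: Order so x ≤ y and verify: 25² + 92² = 625 + 8464 = 9089 = n. ✓

n = 9089 = 25² + 92² (one valid representation with x ≤ y).


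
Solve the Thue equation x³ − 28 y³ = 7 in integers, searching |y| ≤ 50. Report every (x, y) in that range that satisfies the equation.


The equation is x³ - 28y³ = 7. For fixed y, x³ = 28·y³ + 7, so a solution requires the RHS to be a perfect cube.
Strategy: iterate y from -50 to 50, compute RHS = 28·y³ + 7, and check whether it is a (positive or negative) perfect cube.
Check small values of y:
  y = 0: RHS = 7 is not a perfect cube.
  y = 1: RHS = 35 is not a perfect cube.
  y = -1: RHS = -21 is not a perfect cube.
  y = 2: RHS = 231 is not a perfect cube.
  y = -2: RHS = -217 is not a perfect cube.
  y = 3: RHS = 763 is not a perfect cube.
  y = -3: RHS = -749 is not a perfect cube.
Continuing the search up to |y| = 50 finds no solutions either.
No (x, y) in the scanned range satisfies the equation.

No integer solutions with |y| ≤ 50.


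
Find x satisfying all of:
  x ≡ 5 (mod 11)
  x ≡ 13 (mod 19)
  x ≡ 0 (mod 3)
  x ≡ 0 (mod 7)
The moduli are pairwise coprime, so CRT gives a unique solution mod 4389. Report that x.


Product of moduli M = 11 · 19 · 3 · 7 = 4389.
Merge one congruence at a time:
  Start: x ≡ 5 (mod 11).
  Combine with x ≡ 13 (mod 19); new modulus lcm = 209.
    Write x = 5 + 11·t and substitute into x ≡ 13 (mod 19): 11·t ≡ 13 − 5 = 8 (mod 19).
    The inverse of 11 mod 19 is 7 (since 11·7 = 77 = 4·19 + 1), so t ≡ 7·8 = 56 ≡ 18 (mod 19).
    Then x = 5 + 11·18 = 203, valid modulo lcm(11, 19) = 209: x ≡ 203 (mod 209).
  Combine with x ≡ 0 (mod 3); new modulus lcm = 627.
    Write x = 203 + 209·t and substitute into x ≡ 0 (mod 3): 209·t ≡ 0 − 203 = -203 (mod 3).
    Reduce coefficients mod 3: 2·t ≡ 1 (mod 3).
    The inverse of 2 mod 3 is 2 (since 2·2 = 4 = 1·3 + 1), so t ≡ 2·1 = 2 ≡ 2 (mod 3).
    Then x = 203 + 209·2 = 621, valid modulo lcm(209, 3) = 627: x ≡ 621 (mod 627).
  Combine with x ≡ 0 (mod 7); new modulus lcm = 4389.
    Write x = 621 + 627·t and substitute into x ≡ 0 (mod 7): 627·t ≡ 0 − 621 = -621 (mod 7).
    Reduce coefficients mod 7: 4·t ≡ 2 (mod 7).
    The inverse of 4 mod 7 is 2 (since 4·2 = 8 = 1·7 + 1), so t ≡ 2·2 = 4 ≡ 4 (mod 7).
    Then x = 621 + 627·4 = 3129, valid modulo lcm(627, 7) = 4389: x ≡ 3129 (mod 4389).
Verify against each original: 3129 mod 11 = 5, 3129 mod 19 = 13, 3129 mod 3 = 0, 3129 mod 7 = 0.

x ≡ 3129 (mod 4389).


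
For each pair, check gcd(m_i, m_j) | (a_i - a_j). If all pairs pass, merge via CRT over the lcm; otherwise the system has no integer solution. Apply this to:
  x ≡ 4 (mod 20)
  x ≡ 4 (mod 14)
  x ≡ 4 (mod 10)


Moduli 20, 14, 10 are not pairwise coprime, so CRT works modulo lcm(m_i) when all pairwise compatibility conditions hold.
Pairwise compatibility: gcd(m_i, m_j) must divide a_i - a_j for every pair.
Merge one congruence at a time:
  Start: x ≡ 4 (mod 20).
  Combine with x ≡ 4 (mod 14): gcd(20, 14) = 2; 4 - 4 = 0, which IS divisible by 2, so compatible.
    Write x = 4 + 20·t and substitute into x ≡ 4 (mod 14): 20·t ≡ 4 − 4 = 0 (mod 14).
    Divide the congruence (and modulus) by g = 2: 10·t ≡ 0 (mod 7).
    Reduce coefficients mod 7: 3·t ≡ 0 (mod 7).
    The inverse of 3 mod 7 is 5 (since 3·5 = 15 = 2·7 + 1), so t ≡ 5·0 = 0 ≡ 0 (mod 7).
    Then x = 4 + 20·0 = 4, valid modulo lcm(20, 14) = 140: x ≡ 4 (mod 140).
  Combine with x ≡ 4 (mod 10): gcd(140, 10) = 10; 4 - 4 = 0, which IS divisible by 10, so compatible.
    Write x = 4 + 140·t and substitute into x ≡ 4 (mod 10): 140·t ≡ 4 − 4 = 0 (mod 10).
    Divide the congruence (and modulus) by g = 10: 14·t ≡ 0 (mod 1).
    Modulo 1 every t works; take t = 0.
    Then x = 4 + 140·0 = 4, valid modulo lcm(140, 10) = 140: x ≡ 4 (mod 140).
Verify: 4 mod 20 = 4, 4 mod 14 = 4, 4 mod 10 = 4.

x ≡ 4 (mod 140).


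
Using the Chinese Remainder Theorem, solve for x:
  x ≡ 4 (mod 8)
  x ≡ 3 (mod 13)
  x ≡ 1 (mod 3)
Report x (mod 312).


Moduli 8, 13, 3 are pairwise coprime; by CRT there is a unique solution modulo M = 8 · 13 · 3 = 312.
Solve pairwise, accumulating the modulus:
  Start with x ≡ 4 (mod 8).
  Combine with x ≡ 3 (mod 13): since gcd(8, 13) = 1, we get a unique residue mod 104.
    Write x = 4 + 8·t and substitute into x ≡ 3 (mod 13): 8·t ≡ 3 − 4 = -1 (mod 13).
    Reduce coefficients mod 13: 8·t ≡ 12 (mod 13).
    The inverse of 8 mod 13 is 5 (since 8·5 = 40 = 3·13 + 1), so t ≡ 5·12 = 60 ≡ 8 (mod 13).
    Then x = 4 + 8·8 = 68, valid modulo lcm(8, 13) = 104: x ≡ 68 (mod 104).
  Combine with x ≡ 1 (mod 3): since gcd(104, 3) = 1, we get a unique residue mod 312.
    Write x = 68 + 104·t and substitute into x ≡ 1 (mod 3): 104·t ≡ 1 − 68 = -67 (mod 3).
    Reduce coefficients mod 3: 2·t ≡ 2 (mod 3).
    The inverse of 2 mod 3 is 2 (since 2·2 = 4 = 1·3 + 1), so t ≡ 2·2 = 4 ≡ 1 (mod 3).
    Then x = 68 + 104·1 = 172, valid modulo lcm(104, 3) = 312: x ≡ 172 (mod 312).
Verify: 172 mod 8 = 4 ✓, 172 mod 13 = 3 ✓, 172 mod 3 = 1 ✓.

x ≡ 172 (mod 312).


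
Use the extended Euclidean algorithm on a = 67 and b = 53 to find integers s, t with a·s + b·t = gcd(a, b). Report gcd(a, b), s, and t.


Euclidean algorithm on (67, 53) — divide until remainder is 0:
  67 = 1 · 53 + 14
  53 = 3 · 14 + 11
  14 = 1 · 11 + 3
  11 = 3 · 3 + 2
  3 = 1 · 2 + 1
  2 = 2 · 1 + 0
gcd(67, 53) = 1.
Track Bezout coefficients alongside the remainders: start with r₀ = 67 = a·1 + b·0 (s = 1, t = 0) and r₁ = 53 = a·0 + b·1 (s = 0, t = 1); each new remainder r_{k+1} = r_{k-1} − q_k·r_k inherits s_{k+1} = s_{k-1} − q_k·s_k, t_{k+1} = t_{k-1} − q_k·t_k, so r_k = a·s_k + b·t_k at every step:
  q = 1: r = 14, s = 1 − 1·0 = 1, t = 0 − 1·1 = -1  (check: 67·1 + 53·(-1) = 14)
  q = 3: r = 11, s = 0 − 3·1 = -3, t = 1 − 3·(-1) = 4  (check: 67·(-3) + 53·4 = 11)
  q = 1: r = 3, s = 1 − 1·(-3) = 4, t = -1 − 1·4 = -5  (check: 67·4 + 53·(-5) = 3)
  q = 3: r = 2, s = -3 − 3·4 = -15, t = 4 − 3·(-5) = 19  (check: 67·(-15) + 53·19 = 2)
  q = 1: r = 1, s = 4 − 1·(-15) = 19, t = -5 − 1·19 = -24  (check: 67·19 + 53·(-24) = 1)
The row with r = 1 (the gcd) gives the Bezout coefficients s = 19, t = -24.
Result: 67 · (19) + 53 · (-24) = 1.

gcd(67, 53) = 1; s = 19, t = -24 (check: 67·19 + 53·(-24) = 1).


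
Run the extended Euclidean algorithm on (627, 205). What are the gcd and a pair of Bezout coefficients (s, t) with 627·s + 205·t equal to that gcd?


Euclidean algorithm on (627, 205) — divide until remainder is 0:
  627 = 3 · 205 + 12
  205 = 17 · 12 + 1
  12 = 12 · 1 + 0
gcd(627, 205) = 1.
Track Bezout coefficients alongside the remainders: start with r₀ = 627 = a·1 + b·0 (s = 1, t = 0) and r₁ = 205 = a·0 + b·1 (s = 0, t = 1); each new remainder r_{k+1} = r_{k-1} − q_k·r_k inherits s_{k+1} = s_{k-1} − q_k·s_k, t_{k+1} = t_{k-1} − q_k·t_k, so r_k = a·s_k + b·t_k at every step:
  q = 3: r = 12, s = 1 − 3·0 = 1, t = 0 − 3·1 = -3  (check: 627·1 + 205·(-3) = 12)
  q = 17: r = 1, s = 0 − 17·1 = -17, t = 1 − 17·(-3) = 52  (check: 627·(-17) + 205·52 = 1)
The row with r = 1 (the gcd) gives the Bezout coefficients s = -17, t = 52.
Result: 627 · (-17) + 205 · (52) = 1.

gcd(627, 205) = 1; s = -17, t = 52 (check: 627·(-17) + 205·52 = 1).


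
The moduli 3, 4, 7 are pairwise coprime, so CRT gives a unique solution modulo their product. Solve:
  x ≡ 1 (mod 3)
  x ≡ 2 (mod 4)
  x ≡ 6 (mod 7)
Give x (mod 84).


Moduli 3, 4, 7 are pairwise coprime; by CRT there is a unique solution modulo M = 3 · 4 · 7 = 84.
Solve pairwise, accumulating the modulus:
  Start with x ≡ 1 (mod 3).
  Combine with x ≡ 2 (mod 4): since gcd(3, 4) = 1, we get a unique residue mod 12.
    Write x = 1 + 3·t and substitute into x ≡ 2 (mod 4): 3·t ≡ 2 − 1 = 1 (mod 4).
    The inverse of 3 mod 4 is 3 (since 3·3 = 9 = 2·4 + 1), so t ≡ 3·1 = 3 ≡ 3 (mod 4).
    Then x = 1 + 3·3 = 10, valid modulo lcm(3, 4) = 12: x ≡ 10 (mod 12).
  Combine with x ≡ 6 (mod 7): since gcd(12, 7) = 1, we get a unique residue mod 84.
    Write x = 10 + 12·t and substitute into x ≡ 6 (mod 7): 12·t ≡ 6 − 10 = -4 (mod 7).
    Reduce coefficients mod 7: 5·t ≡ 3 (mod 7).
    The inverse of 5 mod 7 is 3 (since 5·3 = 15 = 2·7 + 1), so t ≡ 3·3 = 9 ≡ 2 (mod 7).
    Then x = 10 + 12·2 = 34, valid modulo lcm(12, 7) = 84: x ≡ 34 (mod 84).
Verify: 34 mod 3 = 1 ✓, 34 mod 4 = 2 ✓, 34 mod 7 = 6 ✓.

x ≡ 34 (mod 84).


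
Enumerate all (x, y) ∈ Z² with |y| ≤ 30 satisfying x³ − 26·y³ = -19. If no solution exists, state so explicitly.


The equation is x³ - 26y³ = -19. For fixed y, x³ = 26·y³ − 19, so a solution requires the RHS to be a perfect cube.
Strategy: iterate y from -30 to 30, compute RHS = 26·y³ − 19, and check whether it is a (positive or negative) perfect cube.
Check small values of y:
  y = 0: RHS = -19 is not a perfect cube.
  y = 1: RHS = 7 is not a perfect cube.
  y = -1: RHS = -45 is not a perfect cube.
  y = 2: RHS = 189 is not a perfect cube.
  y = -2: RHS = -227 is not a perfect cube.
  y = 3: RHS = 683 is not a perfect cube.
  y = -3: RHS = -721 is not a perfect cube.
Continuing the search up to |y| = 30 finds no solutions either.
No (x, y) in the scanned range satisfies the equation.

No integer solutions with |y| ≤ 30.


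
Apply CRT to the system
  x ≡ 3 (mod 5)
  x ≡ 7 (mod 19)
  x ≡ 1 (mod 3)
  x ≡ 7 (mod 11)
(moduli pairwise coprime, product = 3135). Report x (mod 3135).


Product of moduli M = 5 · 19 · 3 · 11 = 3135.
Merge one congruence at a time:
  Start: x ≡ 3 (mod 5).
  Combine with x ≡ 7 (mod 19); new modulus lcm = 95.
    Write x = 3 + 5·t and substitute into x ≡ 7 (mod 19): 5·t ≡ 7 − 3 = 4 (mod 19).
    The inverse of 5 mod 19 is 4 (since 5·4 = 20 = 1·19 + 1), so t ≡ 4·4 = 16 ≡ 16 (mod 19).
    Then x = 3 + 5·16 = 83, valid modulo lcm(5, 19) = 95: x ≡ 83 (mod 95).
  Combine with x ≡ 1 (mod 3); new modulus lcm = 285.
    Write x = 83 + 95·t and substitute into x ≡ 1 (mod 3): 95·t ≡ 1 − 83 = -82 (mod 3).
    Reduce coefficients mod 3: 2·t ≡ 2 (mod 3).
    The inverse of 2 mod 3 is 2 (since 2·2 = 4 = 1·3 + 1), so t ≡ 2·2 = 4 ≡ 1 (mod 3).
    Then x = 83 + 95·1 = 178, valid modulo lcm(95, 3) = 285: x ≡ 178 (mod 285).
  Combine with x ≡ 7 (mod 11); new modulus lcm = 3135.
    Write x = 178 + 285·t and substitute into x ≡ 7 (mod 11): 285·t ≡ 7 − 178 = -171 (mod 11).
    Reduce coefficients mod 11: 10·t ≡ 5 (mod 11).
    The inverse of 10 mod 11 is 10 (since 10·10 = 100 = 9·11 + 1), so t ≡ 10·5 = 50 ≡ 6 (mod 11).
    Then x = 178 + 285·6 = 1888, valid modulo lcm(285, 11) = 3135: x ≡ 1888 (mod 3135).
Verify against each original: 1888 mod 5 = 3, 1888 mod 19 = 7, 1888 mod 3 = 1, 1888 mod 11 = 7.

x ≡ 1888 (mod 3135).


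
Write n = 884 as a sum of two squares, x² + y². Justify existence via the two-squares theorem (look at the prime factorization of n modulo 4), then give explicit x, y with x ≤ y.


Step 1: Factor n = 884 = 2^2 · 13 · 17.
Step 2: Check the mod-4 condition on each prime factor: 2 = 2 (special); 13 ≡ 1 (mod 4), exponent 1; 17 ≡ 1 (mod 4), exponent 1.
All primes ≡ 3 (mod 4) appear to even exponent (or don't appear), so by the two-squares theorem n IS expressible as a sum of two squares.
Step 3: Build a representation. Group n = k² · m with k = 2 and m = 13 · 17 = 221 (a product of primes ≡ 1 (mod 4)); a representation of m scales to one of n via (k·x)² + (k·y)² = k²(x² + y²). Each prime p ≡ 1 (mod 4) is itself a sum of two squares; find a² by testing p − a² for a perfect square:
  13: 13 − 1² = 12, 13 − 2² = 9 = 3² ⇒ 13 = 2² + 3².
  17: 17 − 1² = 16 = 4² ⇒ 17 = 1² + 4².
  Combine using the Brahmagupta–Fibonacci identity (a² + b²)(c² + d²) = (ac − bd)² + (ad + bc)² = (ac + bd)² + (ad − bc)²:
  13 · 17 = 221: from (2² + 3²)(1² + 4²), take (2·1 − 3·4, 2·4 + 3·1) = (2 − 12, 8 + 3) = (-10, 11); dropping signs (only squares matter) gives (10, 11); check 10² + 11² = 100 + 121 = 221 ✓.
  Scale by k = 2: (2·10, 2·11) = (20, 22).
Step 4: Order so x ≤ y and verify: 20² + 22² = 400 + 484 = 884 = n. ✓

n = 884 = 20² + 22² (one valid representation with x ≤ y).


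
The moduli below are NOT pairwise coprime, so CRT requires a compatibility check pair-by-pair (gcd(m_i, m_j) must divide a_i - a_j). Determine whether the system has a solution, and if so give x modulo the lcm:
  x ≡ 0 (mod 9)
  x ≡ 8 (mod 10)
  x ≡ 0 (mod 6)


Moduli 9, 10, 6 are not pairwise coprime, so CRT works modulo lcm(m_i) when all pairwise compatibility conditions hold.
Pairwise compatibility: gcd(m_i, m_j) must divide a_i - a_j for every pair.
Merge one congruence at a time:
  Start: x ≡ 0 (mod 9).
  Combine with x ≡ 8 (mod 10): gcd(9, 10) = 1; 8 - 0 = 8, which IS divisible by 1, so compatible.
    Write x = 0 + 9·t and substitute into x ≡ 8 (mod 10): 9·t ≡ 8 − 0 = 8 (mod 10).
    The inverse of 9 mod 10 is 9 (since 9·9 = 81 = 8·10 + 1), so t ≡ 9·8 = 72 ≡ 2 (mod 10).
    Then x = 0 + 9·2 = 18, valid modulo lcm(9, 10) = 90: x ≡ 18 (mod 90).
  Combine with x ≡ 0 (mod 6): gcd(90, 6) = 6; 0 - 18 = -18, which IS divisible by 6, so compatible.
    Write x = 18 + 90·t and substitute into x ≡ 0 (mod 6): 90·t ≡ 0 − 18 = -18 (mod 6).
    Divide the congruence (and modulus) by g = 6: 15·t ≡ -3 (mod 1).
    Modulo 1 every t works; take t = 0.
    Then x = 18 + 90·0 = 18, valid modulo lcm(90, 6) = 90: x ≡ 18 (mod 90).
Verify: 18 mod 9 = 0, 18 mod 10 = 8, 18 mod 6 = 0.

x ≡ 18 (mod 90).


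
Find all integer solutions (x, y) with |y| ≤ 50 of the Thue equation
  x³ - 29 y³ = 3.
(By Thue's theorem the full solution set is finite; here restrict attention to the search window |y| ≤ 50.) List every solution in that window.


The equation is x³ - 29y³ = 3. For fixed y, x³ = 29·y³ + 3, so a solution requires the RHS to be a perfect cube.
Strategy: iterate y from -50 to 50, compute RHS = 29·y³ + 3, and check whether it is a (positive or negative) perfect cube.
Check small values of y:
  y = 0: RHS = 3 is not a perfect cube.
  y = 1: RHS = 32 is not a perfect cube.
  y = -1: RHS = -26 is not a perfect cube.
  y = 2: RHS = 235 is not a perfect cube.
  y = -2: RHS = -229 is not a perfect cube.
  y = 3: RHS = 786 is not a perfect cube.
  y = -3: RHS = -780 is not a perfect cube.
Continuing the search up to |y| = 50 finds no solutions either.
No (x, y) in the scanned range satisfies the equation.

No integer solutions with |y| ≤ 50.


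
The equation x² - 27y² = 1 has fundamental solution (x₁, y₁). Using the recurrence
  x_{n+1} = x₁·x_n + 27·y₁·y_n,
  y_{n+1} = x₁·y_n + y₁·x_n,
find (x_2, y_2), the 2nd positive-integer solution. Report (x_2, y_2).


Step 1: Find the fundamental solution (x₁, y₁) of x² - 27y² = 1.
  Expand √27 as a continued fraction. a₀ = ⌊√27⌋ = 5; iterate m_{k+1} = d_k·a_k − m_k, d_{k+1} = (27 − m_{k+1}²)/d_k, a_{k+1} = ⌊(a₀ + m_{k+1})/d_{k+1}⌋ (starting m₀ = 0, d₀ = 1), with convergents p_k = a_k·p_{k-1} + p_{k-2}, q_k = a_k·q_{k-1} + q_{k-2} (p₋₁ = 1, q₋₁ = 0):
  k = 0: a₀ = 5; p₀/q₀ = 5/1; p₀² − 27·q₀² = 25 − 27 = -2.
  k = 1: m = 5, d = 2, a = ⌊(5 + 5)/2⌋ = 5; p/q = (5·5 + 1)/(5·1 + 0) = 26/5; p² − 27·q² = 676 − 675 = 1.
  The first convergent with p² − 27·q² = 1 gives the fundamental solution (x₁, y₁) = (26, 5).
Step 2: Apply the recurrence (x_{n+1}, y_{n+1}) = (x₁x_n + 27y₁y_n, x₁y_n + y₁x_n) repeatedly.
  From (x_1, y_1) = (26, 5): x_2 = 26·26 + 27·5·5 = 1351; y_2 = 26·5 + 5·26 = 260.
Step 3: Verify x_2² - 27·y_2² = 1825201 - 1825200 = 1 (should be 1). ✓

(x_1, y_1) = (26, 5); (x_2, y_2) = (1351, 260).


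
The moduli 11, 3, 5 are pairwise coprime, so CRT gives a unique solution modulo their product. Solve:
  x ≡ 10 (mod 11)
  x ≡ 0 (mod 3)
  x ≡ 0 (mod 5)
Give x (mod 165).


Moduli 11, 3, 5 are pairwise coprime; by CRT there is a unique solution modulo M = 11 · 3 · 5 = 165.
Solve pairwise, accumulating the modulus:
  Start with x ≡ 10 (mod 11).
  Combine with x ≡ 0 (mod 3): since gcd(11, 3) = 1, we get a unique residue mod 33.
    Write x = 10 + 11·t and substitute into x ≡ 0 (mod 3): 11·t ≡ 0 − 10 = -10 (mod 3).
    Reduce coefficients mod 3: 2·t ≡ 2 (mod 3).
    The inverse of 2 mod 3 is 2 (since 2·2 = 4 = 1·3 + 1), so t ≡ 2·2 = 4 ≡ 1 (mod 3).
    Then x = 10 + 11·1 = 21, valid modulo lcm(11, 3) = 33: x ≡ 21 (mod 33).
  Combine with x ≡ 0 (mod 5): since gcd(33, 5) = 1, we get a unique residue mod 165.
    Write x = 21 + 33·t and substitute into x ≡ 0 (mod 5): 33·t ≡ 0 − 21 = -21 (mod 5).
    Reduce coefficients mod 5: 3·t ≡ 4 (mod 5).
    The inverse of 3 mod 5 is 2 (since 3·2 = 6 = 1·5 + 1), so t ≡ 2·4 = 8 ≡ 3 (mod 5).
    Then x = 21 + 33·3 = 120, valid modulo lcm(33, 5) = 165: x ≡ 120 (mod 165).
Verify: 120 mod 11 = 10 ✓, 120 mod 3 = 0 ✓, 120 mod 5 = 0 ✓.

x ≡ 120 (mod 165).


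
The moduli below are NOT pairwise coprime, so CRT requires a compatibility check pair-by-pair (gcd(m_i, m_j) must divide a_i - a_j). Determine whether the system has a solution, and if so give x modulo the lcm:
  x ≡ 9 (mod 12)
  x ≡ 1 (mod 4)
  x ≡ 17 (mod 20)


Moduli 12, 4, 20 are not pairwise coprime, so CRT works modulo lcm(m_i) when all pairwise compatibility conditions hold.
Pairwise compatibility: gcd(m_i, m_j) must divide a_i - a_j for every pair.
Merge one congruence at a time:
  Start: x ≡ 9 (mod 12).
  Combine with x ≡ 1 (mod 4): gcd(12, 4) = 4; 1 - 9 = -8, which IS divisible by 4, so compatible.
    Write x = 9 + 12·t and substitute into x ≡ 1 (mod 4): 12·t ≡ 1 − 9 = -8 (mod 4).
    Divide the congruence (and modulus) by g = 4: 3·t ≡ -2 (mod 1).
    Modulo 1 every t works; take t = 0.
    Then x = 9 + 12·0 = 9, valid modulo lcm(12, 4) = 12: x ≡ 9 (mod 12).
  Combine with x ≡ 17 (mod 20): gcd(12, 20) = 4; 17 - 9 = 8, which IS divisible by 4, so compatible.
    Write x = 9 + 12·t and substitute into x ≡ 17 (mod 20): 12·t ≡ 17 − 9 = 8 (mod 20).
    Divide the congruence (and modulus) by g = 4: 3·t ≡ 2 (mod 5).
    The inverse of 3 mod 5 is 2 (since 3·2 = 6 = 1·5 + 1), so t ≡ 2·2 = 4 ≡ 4 (mod 5).
    Then x = 9 + 12·4 = 57, valid modulo lcm(12, 20) = 60: x ≡ 57 (mod 60).
Verify: 57 mod 12 = 9, 57 mod 4 = 1, 57 mod 20 = 17.

x ≡ 57 (mod 60).


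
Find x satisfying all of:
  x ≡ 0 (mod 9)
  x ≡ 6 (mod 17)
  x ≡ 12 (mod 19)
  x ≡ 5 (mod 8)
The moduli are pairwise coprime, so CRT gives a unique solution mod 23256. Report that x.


Product of moduli M = 9 · 17 · 19 · 8 = 23256.
Merge one congruence at a time:
  Start: x ≡ 0 (mod 9).
  Combine with x ≡ 6 (mod 17); new modulus lcm = 153.
    Write x = 0 + 9·t and substitute into x ≡ 6 (mod 17): 9·t ≡ 6 − 0 = 6 (mod 17).
    The inverse of 9 mod 17 is 2 (since 9·2 = 18 = 1·17 + 1), so t ≡ 2·6 = 12 ≡ 12 (mod 17).
    Then x = 0 + 9·12 = 108, valid modulo lcm(9, 17) = 153: x ≡ 108 (mod 153).
  Combine with x ≡ 12 (mod 19); new modulus lcm = 2907.
    Write x = 108 + 153·t and substitute into x ≡ 12 (mod 19): 153·t ≡ 12 − 108 = -96 (mod 19).
    Reduce coefficients mod 19: 1·t ≡ 18 (mod 19).
    So t ≡ 18 (mod 19).
    Then x = 108 + 153·18 = 2862, valid modulo lcm(153, 19) = 2907: x ≡ 2862 (mod 2907).
  Combine with x ≡ 5 (mod 8); new modulus lcm = 23256.
    Write x = 2862 + 2907·t and substitute into x ≡ 5 (mod 8): 2907·t ≡ 5 − 2862 = -2857 (mod 8).
    Reduce coefficients mod 8: 3·t ≡ 7 (mod 8).
    The inverse of 3 mod 8 is 3 (since 3·3 = 9 = 1·8 + 1), so t ≡ 3·7 = 21 ≡ 5 (mod 8).
    Then x = 2862 + 2907·5 = 17397, valid modulo lcm(2907, 8) = 23256: x ≡ 17397 (mod 23256).
Verify against each original: 17397 mod 9 = 0, 17397 mod 17 = 6, 17397 mod 19 = 12, 17397 mod 8 = 5.

x ≡ 17397 (mod 23256).
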